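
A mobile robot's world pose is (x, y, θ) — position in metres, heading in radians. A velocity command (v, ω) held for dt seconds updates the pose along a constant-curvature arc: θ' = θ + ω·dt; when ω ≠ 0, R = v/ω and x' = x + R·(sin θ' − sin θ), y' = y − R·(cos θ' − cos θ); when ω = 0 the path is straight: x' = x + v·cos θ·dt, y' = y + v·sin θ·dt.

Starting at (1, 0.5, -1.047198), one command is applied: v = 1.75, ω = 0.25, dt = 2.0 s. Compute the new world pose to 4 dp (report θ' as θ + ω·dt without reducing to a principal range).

θ' = -1.0472 + 0.25·2.0 = -0.5472
R = v/ω = 1.75/0.25 = 7.0000
x' = 1 + 7.0000·(sin -0.5472 − sin -1.0472) = 3.4201
y' = 0.5 − 7.0000·(cos -0.5472 − cos -1.0472) = -1.9779

(3.4201, -1.9779, -0.5472)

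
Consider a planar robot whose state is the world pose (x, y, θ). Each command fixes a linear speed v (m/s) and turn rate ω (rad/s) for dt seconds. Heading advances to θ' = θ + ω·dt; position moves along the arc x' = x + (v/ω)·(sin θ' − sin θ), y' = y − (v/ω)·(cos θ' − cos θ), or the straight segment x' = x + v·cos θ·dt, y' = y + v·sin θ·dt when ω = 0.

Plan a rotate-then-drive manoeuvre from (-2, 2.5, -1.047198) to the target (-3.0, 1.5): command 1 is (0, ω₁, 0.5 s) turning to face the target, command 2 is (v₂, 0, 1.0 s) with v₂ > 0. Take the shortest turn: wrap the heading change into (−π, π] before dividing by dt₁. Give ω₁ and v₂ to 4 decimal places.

ω₁ = -2.6180, v₂ = 1.4142

heading to target = atan2(1.5−2.5, -3−-2) = -2.3562
Δθ = wrap(-2.3562 − -1.0472) = -1.3090; ω₁ = Δθ/dt₁ = -2.6180
distance = √((-3−-2)² + (1.5−2.5)²) = 1.4142; v₂ = distance/dt₂ = 1.4142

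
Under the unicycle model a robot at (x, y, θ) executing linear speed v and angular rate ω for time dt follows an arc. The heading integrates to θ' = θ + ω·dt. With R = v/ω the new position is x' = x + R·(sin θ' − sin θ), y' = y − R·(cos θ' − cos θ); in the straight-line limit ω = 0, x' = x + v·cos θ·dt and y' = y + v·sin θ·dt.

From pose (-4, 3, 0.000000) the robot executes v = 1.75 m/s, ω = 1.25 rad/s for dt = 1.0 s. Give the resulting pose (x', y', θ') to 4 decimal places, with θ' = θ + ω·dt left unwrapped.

θ' = 0.0000 + 1.25·1.0 = 1.2500
R = v/ω = 1.75/1.25 = 1.4000
x' = -4 + 1.4000·(sin 1.2500 − sin 0.0000) = -2.6714
y' = 3 − 1.4000·(cos 1.2500 − cos 0.0000) = 3.9585

(-2.6714, 3.9585, 1.2500)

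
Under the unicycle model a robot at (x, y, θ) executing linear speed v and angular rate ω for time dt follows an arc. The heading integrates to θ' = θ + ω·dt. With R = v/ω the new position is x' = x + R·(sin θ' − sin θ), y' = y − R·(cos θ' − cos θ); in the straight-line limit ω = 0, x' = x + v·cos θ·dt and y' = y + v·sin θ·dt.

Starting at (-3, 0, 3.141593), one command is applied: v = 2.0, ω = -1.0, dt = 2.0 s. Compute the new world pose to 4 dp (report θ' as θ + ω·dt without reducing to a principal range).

(-4.8186, 2.8323, 1.1416)

θ' = 3.1416 + -1.0·2.0 = 1.1416
R = v/ω = 2.0/-1.0 = -2.0000
x' = -3 + -2.0000·(sin 1.1416 − sin 3.1416) = -4.8186
y' = 0 − -2.0000·(cos 1.1416 − cos 3.1416) = 2.8323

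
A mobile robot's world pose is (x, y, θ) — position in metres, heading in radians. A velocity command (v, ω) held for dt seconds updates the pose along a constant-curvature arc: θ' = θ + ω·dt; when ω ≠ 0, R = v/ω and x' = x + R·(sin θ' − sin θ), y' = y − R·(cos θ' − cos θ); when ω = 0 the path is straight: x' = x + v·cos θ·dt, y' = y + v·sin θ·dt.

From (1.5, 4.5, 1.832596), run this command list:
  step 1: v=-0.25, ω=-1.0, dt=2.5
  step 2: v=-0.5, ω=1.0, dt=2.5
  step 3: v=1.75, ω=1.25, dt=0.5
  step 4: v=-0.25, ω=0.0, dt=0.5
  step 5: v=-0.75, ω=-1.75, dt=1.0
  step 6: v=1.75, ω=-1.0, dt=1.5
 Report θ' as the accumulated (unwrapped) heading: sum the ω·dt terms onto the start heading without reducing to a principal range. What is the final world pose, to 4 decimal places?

step 1: θ'=-0.6674 (R=0.2500) → pose (1.1038, 4.2389, -0.6674)
step 2: θ'=1.8326 (R=-0.5000) → pose (0.3113, 3.7168, 1.8326)
step 3: θ'=2.4576 (R=1.4000) → pose (-0.1563, 4.4395, 2.4576)
step 4: θ'=2.4576 (straight) → pose (-0.0594, 4.3606, 2.4576)
step 5: θ'=0.7076 (R=0.4286) → pose (-0.0517, 3.7027, 0.7076)
step 6: θ'=-0.7924 (R=-1.7500) → pose (2.3319, 3.6016, -0.7924)

(2.3319, 3.6016, -0.7924)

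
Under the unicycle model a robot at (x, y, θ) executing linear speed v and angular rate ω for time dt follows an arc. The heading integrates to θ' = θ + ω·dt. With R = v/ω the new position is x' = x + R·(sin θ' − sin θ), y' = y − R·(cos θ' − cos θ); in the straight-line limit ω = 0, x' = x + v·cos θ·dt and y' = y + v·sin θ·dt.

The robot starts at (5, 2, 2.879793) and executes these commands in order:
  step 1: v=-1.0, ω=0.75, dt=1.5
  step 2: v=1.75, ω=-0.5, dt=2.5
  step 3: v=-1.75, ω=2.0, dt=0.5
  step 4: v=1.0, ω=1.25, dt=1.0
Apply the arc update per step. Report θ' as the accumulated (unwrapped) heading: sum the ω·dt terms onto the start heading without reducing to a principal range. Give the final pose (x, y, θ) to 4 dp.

(2.9063, 0.6647, 5.0048)

step 1: θ'=4.0048 (R=-1.3333) → pose (6.3583, 2.4212, 4.0048)
step 2: θ'=2.7548 (R=-3.5000) → pose (2.3783, 1.4548, 2.7548)
step 3: θ'=3.7548 (R=-0.8750) → pose (3.2119, 1.5496, 3.7548)
step 4: θ'=5.0048 (R=0.8000) → pose (2.9063, 0.6647, 5.0048)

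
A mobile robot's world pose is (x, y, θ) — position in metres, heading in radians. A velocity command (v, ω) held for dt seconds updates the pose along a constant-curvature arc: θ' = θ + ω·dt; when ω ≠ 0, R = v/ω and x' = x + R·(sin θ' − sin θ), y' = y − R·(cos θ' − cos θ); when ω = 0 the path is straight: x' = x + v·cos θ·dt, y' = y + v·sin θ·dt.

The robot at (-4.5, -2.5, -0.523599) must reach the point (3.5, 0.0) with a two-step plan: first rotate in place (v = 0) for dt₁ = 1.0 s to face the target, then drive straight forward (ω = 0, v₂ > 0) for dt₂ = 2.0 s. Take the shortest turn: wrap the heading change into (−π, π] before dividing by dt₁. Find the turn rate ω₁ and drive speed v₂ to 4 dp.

heading to target = atan2(0−-2.5, 3.5−-4.5) = 0.3029
Δθ = wrap(0.3029 − -0.5236) = 0.8265; ω₁ = Δθ/dt₁ = 0.8265
distance = √((3.5−-4.5)² + (0−-2.5)²) = 8.3815; v₂ = distance/dt₂ = 4.1908

ω₁ = 0.8265, v₂ = 4.1908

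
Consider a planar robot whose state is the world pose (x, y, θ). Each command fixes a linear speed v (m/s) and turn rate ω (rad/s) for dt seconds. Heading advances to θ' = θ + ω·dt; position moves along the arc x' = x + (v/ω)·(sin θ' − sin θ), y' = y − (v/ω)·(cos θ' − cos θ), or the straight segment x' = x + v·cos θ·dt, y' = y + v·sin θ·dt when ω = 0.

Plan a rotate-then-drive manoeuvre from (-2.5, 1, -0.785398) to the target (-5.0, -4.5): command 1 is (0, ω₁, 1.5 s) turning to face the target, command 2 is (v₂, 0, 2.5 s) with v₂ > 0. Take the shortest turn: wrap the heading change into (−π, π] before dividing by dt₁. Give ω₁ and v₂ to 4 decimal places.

heading to target = atan2(-4.5−1, -5−-2.5) = -1.9974
Δθ = wrap(-1.9974 − -0.7854) = -1.2120; ω₁ = Δθ/dt₁ = -0.8080
distance = √((-5−-2.5)² + (-4.5−1)²) = 6.0415; v₂ = distance/dt₂ = 2.4166

ω₁ = -0.8080, v₂ = 2.4166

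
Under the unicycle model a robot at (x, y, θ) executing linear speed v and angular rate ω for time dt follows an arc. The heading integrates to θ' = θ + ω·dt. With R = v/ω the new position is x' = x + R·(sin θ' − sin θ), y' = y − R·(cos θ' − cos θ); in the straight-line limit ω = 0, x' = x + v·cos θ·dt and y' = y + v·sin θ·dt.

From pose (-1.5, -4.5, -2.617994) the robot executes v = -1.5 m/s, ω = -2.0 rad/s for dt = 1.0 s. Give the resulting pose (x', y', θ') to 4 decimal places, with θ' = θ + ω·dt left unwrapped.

θ' = -2.6180 + -2.0·1.0 = -4.6180
R = v/ω = -1.5/-2.0 = 0.7500
x' = -1.5 + 0.7500·(sin -4.6180 − sin -2.6180) = -0.3783
y' = -4.5 − 0.7500·(cos -4.6180 − cos -2.6180) = -5.0788

(-0.3783, -5.0788, -4.6180)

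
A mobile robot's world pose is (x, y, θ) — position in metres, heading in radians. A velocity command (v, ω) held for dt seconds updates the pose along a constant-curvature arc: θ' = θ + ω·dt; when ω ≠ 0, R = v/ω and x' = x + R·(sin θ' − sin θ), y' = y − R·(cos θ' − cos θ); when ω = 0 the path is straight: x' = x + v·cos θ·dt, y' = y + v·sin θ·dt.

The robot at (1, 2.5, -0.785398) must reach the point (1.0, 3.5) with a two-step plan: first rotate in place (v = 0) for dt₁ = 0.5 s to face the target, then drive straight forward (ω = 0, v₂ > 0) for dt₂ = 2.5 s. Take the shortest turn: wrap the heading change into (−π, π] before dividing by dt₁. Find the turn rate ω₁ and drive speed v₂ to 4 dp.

heading to target = atan2(3.5−2.5, 1−1) = 1.5708
Δθ = wrap(1.5708 − -0.7854) = 2.3562; ω₁ = Δθ/dt₁ = 4.7124
distance = √((1−1)² + (3.5−2.5)²) = 1.0000; v₂ = distance/dt₂ = 0.4000

ω₁ = 4.7124, v₂ = 0.4000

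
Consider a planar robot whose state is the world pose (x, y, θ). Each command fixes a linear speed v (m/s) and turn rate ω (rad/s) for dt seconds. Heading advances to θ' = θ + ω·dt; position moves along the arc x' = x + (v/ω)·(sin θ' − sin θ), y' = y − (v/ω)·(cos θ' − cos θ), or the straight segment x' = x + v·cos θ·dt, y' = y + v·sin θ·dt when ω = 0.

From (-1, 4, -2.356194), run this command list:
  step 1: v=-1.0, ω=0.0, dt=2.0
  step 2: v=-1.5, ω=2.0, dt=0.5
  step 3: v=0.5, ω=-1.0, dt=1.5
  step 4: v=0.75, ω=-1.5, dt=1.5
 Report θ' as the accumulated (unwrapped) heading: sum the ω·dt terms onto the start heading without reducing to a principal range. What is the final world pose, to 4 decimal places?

(-0.3336, 6.1896, -5.1062)

step 1: θ'=-2.3562 (straight) → pose (0.4142, 5.4142, -2.3562)
step 2: θ'=-1.3562 (R=-0.7500) → pose (0.6167, 6.1043, -1.3562)
step 3: θ'=-2.8562 (R=-0.5000) → pose (0.2689, 5.5180, -2.8562)
step 4: θ'=-5.1062 (R=-0.5000) → pose (-0.3336, 6.1896, -5.1062)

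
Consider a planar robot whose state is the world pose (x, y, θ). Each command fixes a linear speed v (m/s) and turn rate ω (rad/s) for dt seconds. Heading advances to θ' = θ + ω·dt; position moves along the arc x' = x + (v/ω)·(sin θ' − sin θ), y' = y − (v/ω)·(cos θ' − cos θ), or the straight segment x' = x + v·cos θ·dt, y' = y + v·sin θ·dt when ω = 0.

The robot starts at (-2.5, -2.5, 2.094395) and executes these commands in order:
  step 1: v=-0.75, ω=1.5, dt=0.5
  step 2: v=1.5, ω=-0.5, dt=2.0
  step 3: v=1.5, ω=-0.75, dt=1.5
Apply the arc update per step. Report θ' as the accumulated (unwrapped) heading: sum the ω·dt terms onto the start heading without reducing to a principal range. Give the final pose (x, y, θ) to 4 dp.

(-3.6155, 1.3746, 0.7194)

step 1: θ'=2.8444 (R=-0.5000) → pose (-2.2134, -2.7281, 2.8444)
step 2: θ'=1.8444 (R=-3.0000) → pose (-4.2233, -0.6702, 1.8444)
step 3: θ'=0.7194 (R=-2.0000) → pose (-3.6155, 1.3746, 0.7194)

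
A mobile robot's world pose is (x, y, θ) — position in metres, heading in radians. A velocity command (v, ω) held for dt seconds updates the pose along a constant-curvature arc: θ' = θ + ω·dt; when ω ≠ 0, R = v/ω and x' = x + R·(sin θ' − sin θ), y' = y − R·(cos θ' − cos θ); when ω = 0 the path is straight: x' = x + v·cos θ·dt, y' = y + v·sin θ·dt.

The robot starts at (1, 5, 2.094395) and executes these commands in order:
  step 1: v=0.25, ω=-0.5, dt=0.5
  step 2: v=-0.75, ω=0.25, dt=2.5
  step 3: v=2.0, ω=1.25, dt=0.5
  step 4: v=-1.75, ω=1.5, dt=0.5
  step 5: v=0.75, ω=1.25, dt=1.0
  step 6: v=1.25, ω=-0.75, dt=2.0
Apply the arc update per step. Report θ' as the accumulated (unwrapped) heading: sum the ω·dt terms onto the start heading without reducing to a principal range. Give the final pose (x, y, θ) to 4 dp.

(0.8739, 1.3981, 3.5944)

step 1: θ'=1.8444 (R=-0.5000) → pose (0.9516, 5.1149, 1.8444)
step 2: θ'=2.4694 (R=-3.0000) → pose (1.9719, 3.5781, 2.4694)
step 3: θ'=3.0944 (R=1.6000) → pose (1.0511, 3.9244, 3.0944)
step 4: θ'=3.8444 (R=-1.1667) → pose (1.8602, 4.1996, 3.8444)
step 5: θ'=5.0944 (R=0.6000) → pose (1.6913, 3.5181, 5.0944)
step 6: θ'=3.5944 (R=-1.6667) → pose (0.8739, 1.3981, 3.5944)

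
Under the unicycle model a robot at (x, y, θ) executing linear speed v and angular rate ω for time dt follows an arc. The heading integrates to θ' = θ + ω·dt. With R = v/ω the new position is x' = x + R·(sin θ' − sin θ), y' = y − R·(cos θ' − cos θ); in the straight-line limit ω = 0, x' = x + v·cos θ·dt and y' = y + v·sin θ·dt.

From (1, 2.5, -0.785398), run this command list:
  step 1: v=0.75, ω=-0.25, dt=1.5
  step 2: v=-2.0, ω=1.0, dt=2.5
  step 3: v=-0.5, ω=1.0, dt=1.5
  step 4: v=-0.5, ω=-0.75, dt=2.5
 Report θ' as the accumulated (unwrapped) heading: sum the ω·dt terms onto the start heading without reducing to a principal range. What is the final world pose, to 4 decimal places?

(-1.4636, -0.3723, 0.9646)

step 1: θ'=-1.1604 (R=-3.0000) → pose (1.6296, 1.5756, -1.1604)
step 2: θ'=1.3396 (R=-2.0000) → pose (-2.1511, 1.2359, 1.3396)
step 3: θ'=2.8396 (R=-0.5000) → pose (-1.8132, 0.6440, 2.8396)
step 4: θ'=0.9646 (R=0.6667) → pose (-1.4636, -0.3723, 0.9646)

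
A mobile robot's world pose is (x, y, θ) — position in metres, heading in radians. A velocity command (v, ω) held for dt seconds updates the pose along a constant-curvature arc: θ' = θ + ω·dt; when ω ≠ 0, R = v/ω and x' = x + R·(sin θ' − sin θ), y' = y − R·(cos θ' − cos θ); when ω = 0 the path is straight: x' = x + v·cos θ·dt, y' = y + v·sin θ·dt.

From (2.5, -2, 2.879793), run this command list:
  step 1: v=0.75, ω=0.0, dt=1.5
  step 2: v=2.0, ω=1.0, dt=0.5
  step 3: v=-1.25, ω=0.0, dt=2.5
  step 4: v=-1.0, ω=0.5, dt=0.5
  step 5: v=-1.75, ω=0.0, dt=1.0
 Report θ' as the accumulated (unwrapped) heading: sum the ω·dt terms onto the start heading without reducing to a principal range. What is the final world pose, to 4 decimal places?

(5.4723, 0.0382, 3.6298)

step 1: θ'=2.8798 (straight) → pose (1.4133, -1.7088, 2.8798)
step 2: θ'=3.3798 (R=2.0000) → pose (0.4238, -1.6972, 3.3798)
step 3: θ'=3.3798 (straight) → pose (3.4605, -0.9598, 3.3798)
step 4: θ'=3.6298 (R=-2.0000) → pose (3.9267, -0.7826, 3.6298)
step 5: θ'=3.6298 (straight) → pose (5.4723, 0.0382, 3.6298)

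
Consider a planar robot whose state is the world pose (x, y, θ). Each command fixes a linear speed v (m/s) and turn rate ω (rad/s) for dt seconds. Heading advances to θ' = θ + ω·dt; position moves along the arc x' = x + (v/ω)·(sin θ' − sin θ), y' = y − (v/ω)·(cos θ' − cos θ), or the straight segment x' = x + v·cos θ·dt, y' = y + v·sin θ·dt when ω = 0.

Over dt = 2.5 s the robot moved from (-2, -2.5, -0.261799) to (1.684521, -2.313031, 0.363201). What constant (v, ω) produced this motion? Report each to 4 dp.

v = 1.5000, ω = 0.2500

Δθ = 0.363201 − -0.261799 = 0.625000
ω = Δθ/dt = 0.625000/2.5 = 0.2500
R = Δx/(sin θ' − sin θ) = 6.0000
v = R·ω = 6.0000·0.2500 = 1.5000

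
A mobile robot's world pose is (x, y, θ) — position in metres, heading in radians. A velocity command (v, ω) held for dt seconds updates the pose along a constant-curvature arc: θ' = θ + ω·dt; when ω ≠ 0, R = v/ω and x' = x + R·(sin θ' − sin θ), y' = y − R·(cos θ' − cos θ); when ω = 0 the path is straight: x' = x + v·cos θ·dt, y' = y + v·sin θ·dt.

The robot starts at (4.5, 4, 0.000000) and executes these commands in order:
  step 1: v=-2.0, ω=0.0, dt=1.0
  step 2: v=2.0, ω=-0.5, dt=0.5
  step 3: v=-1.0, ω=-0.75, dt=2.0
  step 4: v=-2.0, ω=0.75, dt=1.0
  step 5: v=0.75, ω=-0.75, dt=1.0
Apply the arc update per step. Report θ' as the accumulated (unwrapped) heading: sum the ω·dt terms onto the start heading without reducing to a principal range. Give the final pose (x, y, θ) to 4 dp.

(2.2700, 6.6028, -1.7500)

step 1: θ'=0.0000 (straight) → pose (2.5000, 4.0000, 0.0000)
step 2: θ'=-0.2500 (R=-4.0000) → pose (3.4896, 3.8756, -0.2500)
step 3: θ'=-1.7500 (R=1.3333) → pose (2.5075, 5.4052, -1.7500)
step 4: θ'=-1.0000 (R=-2.6667) → pose (2.1275, 7.3213, -1.0000)
step 5: θ'=-1.7500 (R=-1.0000) → pose (2.2700, 6.6028, -1.7500)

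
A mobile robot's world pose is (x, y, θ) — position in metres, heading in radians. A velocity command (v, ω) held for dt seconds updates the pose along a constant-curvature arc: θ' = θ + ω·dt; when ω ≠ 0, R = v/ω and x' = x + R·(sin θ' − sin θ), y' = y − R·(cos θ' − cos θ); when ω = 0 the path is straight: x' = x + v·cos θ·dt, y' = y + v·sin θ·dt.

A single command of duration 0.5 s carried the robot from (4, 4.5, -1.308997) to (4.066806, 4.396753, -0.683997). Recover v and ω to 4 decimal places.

v = 0.2500, ω = 1.2500

Δθ = -0.683997 − -1.308997 = 0.625000
ω = Δθ/dt = 0.625000/0.5 = 1.2500
R = −Δy/(cos θ' − cos θ) = 0.2000
v = R·ω = 0.2000·1.2500 = 0.2500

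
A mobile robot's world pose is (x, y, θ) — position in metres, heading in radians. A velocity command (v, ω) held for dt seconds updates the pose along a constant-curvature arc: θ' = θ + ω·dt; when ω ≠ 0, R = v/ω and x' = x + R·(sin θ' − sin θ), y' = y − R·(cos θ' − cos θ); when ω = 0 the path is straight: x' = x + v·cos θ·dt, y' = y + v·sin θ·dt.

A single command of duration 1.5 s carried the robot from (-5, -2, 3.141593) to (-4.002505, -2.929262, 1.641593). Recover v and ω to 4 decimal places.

v = -1.0000, ω = -1.0000

Δθ = 1.641593 − 3.141593 = -1.500000
ω = Δθ/dt = -1.500000/1.5 = -1.0000
R = Δx/(sin θ' − sin θ) = 1.0000
v = R·ω = 1.0000·-1.0000 = -1.0000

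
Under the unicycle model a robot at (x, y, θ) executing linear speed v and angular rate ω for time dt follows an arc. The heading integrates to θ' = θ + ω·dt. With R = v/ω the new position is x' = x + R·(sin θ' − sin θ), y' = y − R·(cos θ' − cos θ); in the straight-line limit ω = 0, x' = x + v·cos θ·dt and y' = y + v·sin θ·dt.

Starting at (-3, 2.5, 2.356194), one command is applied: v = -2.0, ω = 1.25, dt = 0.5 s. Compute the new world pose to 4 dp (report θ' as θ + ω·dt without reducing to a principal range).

(-2.1242, 2.0519, 2.9812)

θ' = 2.3562 + 1.25·0.5 = 2.9812
R = v/ω = -2.0/1.25 = -1.6000
x' = -3 + -1.6000·(sin 2.9812 − sin 2.3562) = -2.1242
y' = 2.5 − -1.6000·(cos 2.9812 − cos 2.3562) = 2.0519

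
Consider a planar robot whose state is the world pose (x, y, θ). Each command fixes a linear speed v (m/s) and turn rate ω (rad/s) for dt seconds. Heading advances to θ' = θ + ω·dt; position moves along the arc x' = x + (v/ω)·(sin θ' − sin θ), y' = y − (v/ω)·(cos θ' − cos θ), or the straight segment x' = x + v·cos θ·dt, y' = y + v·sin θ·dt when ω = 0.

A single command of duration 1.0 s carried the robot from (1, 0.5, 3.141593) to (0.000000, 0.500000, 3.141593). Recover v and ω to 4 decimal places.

v = 1.0000, ω = 0.0000

Δθ = 3.141593 − 3.141593 = 0.000000
ω = Δθ/dt = 0.000000/1.0 = 0.0000
ω = 0 → v = (Δx·cos θ + Δy·sin θ)/dt = 1.0000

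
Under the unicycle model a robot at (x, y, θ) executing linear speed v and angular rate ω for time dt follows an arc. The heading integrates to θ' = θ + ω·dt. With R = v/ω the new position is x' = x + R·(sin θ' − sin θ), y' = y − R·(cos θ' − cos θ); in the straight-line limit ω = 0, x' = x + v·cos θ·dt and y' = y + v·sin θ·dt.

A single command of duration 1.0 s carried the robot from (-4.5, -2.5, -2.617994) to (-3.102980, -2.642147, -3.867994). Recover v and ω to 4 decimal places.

v = -1.5000, ω = -1.2500

Δθ = -3.867994 − -2.617994 = -1.250000
ω = Δθ/dt = -1.250000/1.0 = -1.2500
R = Δx/(sin θ' − sin θ) = 1.2000
v = R·ω = 1.2000·-1.2500 = -1.5000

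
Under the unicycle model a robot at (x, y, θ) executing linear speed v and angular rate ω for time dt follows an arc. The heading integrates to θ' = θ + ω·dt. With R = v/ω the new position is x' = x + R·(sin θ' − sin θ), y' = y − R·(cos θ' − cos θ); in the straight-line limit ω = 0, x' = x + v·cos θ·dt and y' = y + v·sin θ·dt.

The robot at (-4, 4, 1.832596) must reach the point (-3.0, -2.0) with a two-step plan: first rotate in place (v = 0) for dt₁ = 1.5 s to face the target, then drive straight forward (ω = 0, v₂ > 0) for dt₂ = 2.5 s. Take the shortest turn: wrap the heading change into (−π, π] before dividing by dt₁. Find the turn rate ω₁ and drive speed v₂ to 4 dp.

ω₁ = 2.0300, v₂ = 2.4331

heading to target = atan2(-2−4, -3−-4) = -1.4056
Δθ = wrap(-1.4056 − 1.8326) = 3.0449; ω₁ = Δθ/dt₁ = 2.0300
distance = √((-3−-4)² + (-2−4)²) = 6.0828; v₂ = distance/dt₂ = 2.4331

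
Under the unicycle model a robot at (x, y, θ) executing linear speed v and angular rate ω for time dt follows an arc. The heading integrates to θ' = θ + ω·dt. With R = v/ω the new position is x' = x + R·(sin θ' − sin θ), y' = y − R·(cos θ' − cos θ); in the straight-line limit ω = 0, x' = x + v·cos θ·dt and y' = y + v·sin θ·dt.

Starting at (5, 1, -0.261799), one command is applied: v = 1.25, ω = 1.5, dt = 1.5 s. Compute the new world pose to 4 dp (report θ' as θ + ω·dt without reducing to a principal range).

θ' = -0.2618 + 1.5·1.5 = 1.9882
R = v/ω = 1.25/1.5 = 0.8333
x' = 5 + 0.8333·(sin 1.9882 − sin -0.2618) = 5.9775
y' = 1 − 0.8333·(cos 1.9882 − cos -0.2618) = 2.1428

(5.9775, 2.1428, 1.9882)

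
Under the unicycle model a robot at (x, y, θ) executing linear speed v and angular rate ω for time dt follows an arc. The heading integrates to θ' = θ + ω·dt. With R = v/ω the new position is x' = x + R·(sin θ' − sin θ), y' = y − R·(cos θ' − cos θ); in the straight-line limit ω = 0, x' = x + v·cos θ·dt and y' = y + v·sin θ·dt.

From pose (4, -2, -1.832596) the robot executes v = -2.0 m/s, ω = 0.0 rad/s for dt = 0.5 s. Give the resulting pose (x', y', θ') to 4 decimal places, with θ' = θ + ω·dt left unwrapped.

θ' = -1.8326 + 0.0·0.5 = -1.8326
ω = 0 → straight: x' = 4 + -2.0·cos(-1.8326)·0.5 = 4.2588
y' = -2 + -2.0·sin(-1.8326)·0.5 = -1.0341

(4.2588, -1.0341, -1.8326)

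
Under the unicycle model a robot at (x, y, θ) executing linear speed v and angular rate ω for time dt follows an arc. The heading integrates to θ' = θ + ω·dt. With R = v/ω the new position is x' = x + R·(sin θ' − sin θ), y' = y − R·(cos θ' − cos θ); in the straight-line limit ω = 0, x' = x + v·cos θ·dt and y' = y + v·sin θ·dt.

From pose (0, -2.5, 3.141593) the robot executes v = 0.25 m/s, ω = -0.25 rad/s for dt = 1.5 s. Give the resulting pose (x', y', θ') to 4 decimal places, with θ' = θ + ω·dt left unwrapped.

(-0.3663, -2.4305, 2.7666)

θ' = 3.1416 + -0.25·1.5 = 2.7666
R = v/ω = 0.25/-0.25 = -1.0000
x' = 0 + -1.0000·(sin 2.7666 − sin 3.1416) = -0.3663
y' = -2.5 − -1.0000·(cos 2.7666 − cos 3.1416) = -2.4305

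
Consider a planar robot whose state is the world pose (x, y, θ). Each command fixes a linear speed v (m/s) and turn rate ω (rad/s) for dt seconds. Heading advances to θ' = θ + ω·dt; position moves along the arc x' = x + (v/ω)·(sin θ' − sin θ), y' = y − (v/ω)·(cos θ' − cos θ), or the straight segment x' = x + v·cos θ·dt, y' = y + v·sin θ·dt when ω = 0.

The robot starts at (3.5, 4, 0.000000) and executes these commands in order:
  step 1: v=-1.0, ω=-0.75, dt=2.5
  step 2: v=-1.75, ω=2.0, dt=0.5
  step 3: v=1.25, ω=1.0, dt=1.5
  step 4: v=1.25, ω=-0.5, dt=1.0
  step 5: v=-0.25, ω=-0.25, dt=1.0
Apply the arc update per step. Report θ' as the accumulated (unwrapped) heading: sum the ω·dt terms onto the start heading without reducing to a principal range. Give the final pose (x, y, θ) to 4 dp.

(4.6572, 6.7963, -0.1250)

step 1: θ'=-1.8750 (R=1.3333) → pose (2.2279, 5.7327, -1.8750)
step 2: θ'=-0.8750 (R=-0.8750) → pose (2.0647, 6.5557, -0.8750)
step 3: θ'=0.6250 (R=1.2500) → pose (3.7555, 6.3432, 0.6250)
step 4: θ'=0.1250 (R=-2.5000) → pose (4.9065, 6.7963, 0.1250)
step 5: θ'=-0.1250 (R=1.0000) → pose (4.6572, 6.7963, -0.1250)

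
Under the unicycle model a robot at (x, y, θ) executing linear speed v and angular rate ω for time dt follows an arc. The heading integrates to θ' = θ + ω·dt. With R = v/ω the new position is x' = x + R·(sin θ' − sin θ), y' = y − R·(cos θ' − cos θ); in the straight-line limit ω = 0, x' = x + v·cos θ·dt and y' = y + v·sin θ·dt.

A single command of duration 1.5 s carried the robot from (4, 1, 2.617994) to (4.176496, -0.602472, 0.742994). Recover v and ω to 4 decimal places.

Δθ = 0.742994 − 2.617994 = -1.875000
ω = Δθ/dt = -1.875000/1.5 = -1.2500
R = −Δy/(cos θ' − cos θ) = 1.0000
v = R·ω = 1.0000·-1.2500 = -1.2500

v = -1.2500, ω = -1.2500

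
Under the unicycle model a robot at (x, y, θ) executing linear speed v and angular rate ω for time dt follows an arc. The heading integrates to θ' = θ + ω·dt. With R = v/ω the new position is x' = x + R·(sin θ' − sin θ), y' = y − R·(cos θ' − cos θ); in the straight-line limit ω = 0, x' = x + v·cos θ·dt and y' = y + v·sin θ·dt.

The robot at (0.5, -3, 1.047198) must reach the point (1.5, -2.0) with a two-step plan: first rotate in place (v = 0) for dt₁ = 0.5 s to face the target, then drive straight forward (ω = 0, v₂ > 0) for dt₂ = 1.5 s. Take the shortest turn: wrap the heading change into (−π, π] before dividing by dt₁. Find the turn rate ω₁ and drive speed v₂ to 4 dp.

heading to target = atan2(-2−-3, 1.5−0.5) = 0.7854
Δθ = wrap(0.7854 − 1.0472) = -0.2618; ω₁ = Δθ/dt₁ = -0.5236
distance = √((1.5−0.5)² + (-2−-3)²) = 1.4142; v₂ = distance/dt₂ = 0.9428

ω₁ = -0.5236, v₂ = 0.9428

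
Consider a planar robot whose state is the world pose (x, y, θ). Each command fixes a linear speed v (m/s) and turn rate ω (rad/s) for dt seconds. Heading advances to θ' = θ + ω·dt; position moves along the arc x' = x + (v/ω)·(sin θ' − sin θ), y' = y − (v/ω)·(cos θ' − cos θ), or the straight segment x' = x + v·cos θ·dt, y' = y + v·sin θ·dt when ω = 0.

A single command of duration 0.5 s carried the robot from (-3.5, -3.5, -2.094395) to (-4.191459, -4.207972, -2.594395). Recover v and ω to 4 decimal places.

Δθ = -2.594395 − -2.094395 = -0.500000
ω = Δθ/dt = -0.500000/0.5 = -1.0000
R = −Δy/(cos θ' − cos θ) = -2.0000
v = R·ω = -2.0000·-1.0000 = 2.0000

v = 2.0000, ω = -1.0000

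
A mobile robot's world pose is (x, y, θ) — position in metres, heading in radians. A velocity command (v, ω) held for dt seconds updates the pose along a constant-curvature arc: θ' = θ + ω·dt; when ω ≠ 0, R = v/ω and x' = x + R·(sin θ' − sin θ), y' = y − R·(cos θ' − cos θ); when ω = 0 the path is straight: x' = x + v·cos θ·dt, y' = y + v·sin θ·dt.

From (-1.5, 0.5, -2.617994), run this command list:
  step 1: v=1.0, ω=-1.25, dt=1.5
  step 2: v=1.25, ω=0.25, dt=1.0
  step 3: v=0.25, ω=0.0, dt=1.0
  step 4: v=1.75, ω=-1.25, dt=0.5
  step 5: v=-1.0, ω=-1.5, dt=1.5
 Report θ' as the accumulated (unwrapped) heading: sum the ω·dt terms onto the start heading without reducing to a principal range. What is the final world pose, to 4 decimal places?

step 1: θ'=-4.4930 (R=-0.8000) → pose (-2.6808, 1.0187, -4.4930)
step 2: θ'=-4.2430 (R=5.0000) → pose (-3.1018, 2.1922, -4.2430)
step 3: θ'=-4.2430 (straight) → pose (-3.2148, 2.4152, -4.2430)
step 4: θ'=-4.8680 (R=-1.4000) → pose (-3.3494, 3.2655, -4.8680)
step 5: θ'=-7.1180 (R=0.6667) → pose (-4.5021, 2.9212, -7.1180)

(-4.5021, 2.9212, -7.1180)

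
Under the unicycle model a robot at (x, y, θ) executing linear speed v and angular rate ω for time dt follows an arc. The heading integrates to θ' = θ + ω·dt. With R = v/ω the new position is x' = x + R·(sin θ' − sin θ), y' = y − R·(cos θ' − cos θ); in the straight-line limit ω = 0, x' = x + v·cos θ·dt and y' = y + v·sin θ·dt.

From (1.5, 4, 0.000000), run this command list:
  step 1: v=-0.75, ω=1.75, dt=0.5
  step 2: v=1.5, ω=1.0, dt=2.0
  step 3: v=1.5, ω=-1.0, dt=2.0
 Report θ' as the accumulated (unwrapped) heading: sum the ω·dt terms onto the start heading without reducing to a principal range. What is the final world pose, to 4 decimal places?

step 1: θ'=0.8750 (R=-0.4286) → pose (1.1711, 3.8461, 0.8750)
step 2: θ'=2.8750 (R=1.5000) → pose (0.4149, 6.2546, 2.8750)
step 3: θ'=0.8750 (R=-1.5000) → pose (-0.3412, 8.6632, 0.8750)

(-0.3412, 8.6632, 0.8750)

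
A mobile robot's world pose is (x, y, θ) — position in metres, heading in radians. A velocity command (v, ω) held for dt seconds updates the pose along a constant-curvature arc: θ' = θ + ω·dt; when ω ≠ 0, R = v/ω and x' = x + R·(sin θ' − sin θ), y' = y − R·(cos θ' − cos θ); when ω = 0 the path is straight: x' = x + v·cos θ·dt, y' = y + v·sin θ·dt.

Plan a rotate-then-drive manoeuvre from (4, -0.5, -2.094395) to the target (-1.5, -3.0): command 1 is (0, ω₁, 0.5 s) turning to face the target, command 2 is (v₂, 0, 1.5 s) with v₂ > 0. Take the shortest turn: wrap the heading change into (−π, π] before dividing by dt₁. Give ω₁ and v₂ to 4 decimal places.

heading to target = atan2(-3−-0.5, -1.5−4) = -2.7150
Δθ = wrap(-2.7150 − -2.0944) = -0.6206; ω₁ = Δθ/dt₁ = -1.2411
distance = √((-1.5−4)² + (-3−-0.5)²) = 6.0415; v₂ = distance/dt₂ = 4.0277

ω₁ = -1.2411, v₂ = 4.0277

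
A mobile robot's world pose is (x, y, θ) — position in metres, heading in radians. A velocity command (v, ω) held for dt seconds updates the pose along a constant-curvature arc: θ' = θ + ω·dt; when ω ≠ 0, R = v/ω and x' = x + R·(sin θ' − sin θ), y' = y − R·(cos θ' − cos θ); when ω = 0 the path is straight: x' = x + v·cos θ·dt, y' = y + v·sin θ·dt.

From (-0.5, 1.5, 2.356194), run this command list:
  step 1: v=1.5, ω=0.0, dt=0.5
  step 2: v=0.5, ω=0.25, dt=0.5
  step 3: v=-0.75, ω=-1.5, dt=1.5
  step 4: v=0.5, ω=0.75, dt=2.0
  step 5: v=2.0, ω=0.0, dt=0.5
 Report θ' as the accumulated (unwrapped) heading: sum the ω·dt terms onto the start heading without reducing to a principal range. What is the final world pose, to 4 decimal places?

step 1: θ'=2.3562 (straight) → pose (-1.0303, 2.0303, 2.3562)
step 2: θ'=2.4812 (R=2.0000) → pose (-1.2177, 2.1956, 2.4812)
step 3: θ'=0.2312 (R=0.5000) → pose (-1.4098, 1.3140, 0.2312)
step 4: θ'=1.7312 (R=0.6667) → pose (-0.9045, 2.0694, 1.7312)
step 5: θ'=1.7312 (straight) → pose (-1.0642, 3.0566, 1.7312)

(-1.0642, 3.0566, 1.7312)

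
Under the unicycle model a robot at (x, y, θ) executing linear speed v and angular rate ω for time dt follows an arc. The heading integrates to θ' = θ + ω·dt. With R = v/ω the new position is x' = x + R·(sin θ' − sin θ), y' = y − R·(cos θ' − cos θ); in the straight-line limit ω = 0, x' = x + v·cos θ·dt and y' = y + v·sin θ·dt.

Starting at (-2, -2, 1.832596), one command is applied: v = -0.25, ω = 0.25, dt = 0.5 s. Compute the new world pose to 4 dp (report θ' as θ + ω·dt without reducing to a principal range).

θ' = 1.8326 + 0.25·0.5 = 1.9576
R = v/ω = -0.25/0.25 = -1.0000
x' = -2 + -1.0000·(sin 1.9576 − sin 1.8326) = -1.9602
y' = -2 − -1.0000·(cos 1.9576 − cos 1.8326) = -2.1184

(-1.9602, -2.1184, 1.9576)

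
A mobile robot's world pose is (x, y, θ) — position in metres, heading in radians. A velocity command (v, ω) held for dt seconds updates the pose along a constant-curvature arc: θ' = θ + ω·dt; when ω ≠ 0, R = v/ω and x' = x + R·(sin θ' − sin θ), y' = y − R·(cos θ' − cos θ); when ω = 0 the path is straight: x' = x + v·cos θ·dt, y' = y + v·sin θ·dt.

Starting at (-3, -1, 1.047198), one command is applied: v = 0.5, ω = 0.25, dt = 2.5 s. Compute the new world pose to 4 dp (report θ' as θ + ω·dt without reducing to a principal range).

θ' = 1.0472 + 0.25·2.5 = 1.6722
R = v/ω = 0.5/0.25 = 2.0000
x' = -3 + 2.0000·(sin 1.6722 − sin 1.0472) = -2.7423
y' = -1 − 2.0000·(cos 1.6722 − cos 1.0472) = 0.2025

(-2.7423, 0.2025, 1.6722)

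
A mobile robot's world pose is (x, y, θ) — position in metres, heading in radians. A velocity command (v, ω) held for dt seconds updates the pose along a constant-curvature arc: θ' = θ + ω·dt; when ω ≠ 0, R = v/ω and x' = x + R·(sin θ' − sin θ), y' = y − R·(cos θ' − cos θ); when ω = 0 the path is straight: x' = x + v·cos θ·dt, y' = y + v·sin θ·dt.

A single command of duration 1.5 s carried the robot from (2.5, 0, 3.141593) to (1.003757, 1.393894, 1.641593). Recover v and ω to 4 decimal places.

Δθ = 1.641593 − 3.141593 = -1.500000
ω = Δθ/dt = -1.500000/1.5 = -1.0000
R = Δx/(sin θ' − sin θ) = -1.5000
v = R·ω = -1.5000·-1.0000 = 1.5000

v = 1.5000, ω = -1.0000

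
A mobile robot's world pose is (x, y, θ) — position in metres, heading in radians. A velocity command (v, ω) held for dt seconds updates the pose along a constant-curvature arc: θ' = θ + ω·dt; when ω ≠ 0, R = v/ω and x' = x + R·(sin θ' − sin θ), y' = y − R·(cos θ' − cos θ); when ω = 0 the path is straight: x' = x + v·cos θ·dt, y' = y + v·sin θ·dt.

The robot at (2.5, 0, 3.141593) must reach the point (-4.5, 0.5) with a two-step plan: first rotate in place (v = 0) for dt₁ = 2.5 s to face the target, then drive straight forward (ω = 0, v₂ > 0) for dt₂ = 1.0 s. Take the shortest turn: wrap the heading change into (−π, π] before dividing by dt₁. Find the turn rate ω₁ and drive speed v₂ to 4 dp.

ω₁ = -0.0285, v₂ = 7.0178

heading to target = atan2(0.5−0, -4.5−2.5) = 3.0703
Δθ = wrap(3.0703 − 3.1416) = -0.0713; ω₁ = Δθ/dt₁ = -0.0285
distance = √((-4.5−2.5)² + (0.5−0)²) = 7.0178; v₂ = distance/dt₂ = 7.0178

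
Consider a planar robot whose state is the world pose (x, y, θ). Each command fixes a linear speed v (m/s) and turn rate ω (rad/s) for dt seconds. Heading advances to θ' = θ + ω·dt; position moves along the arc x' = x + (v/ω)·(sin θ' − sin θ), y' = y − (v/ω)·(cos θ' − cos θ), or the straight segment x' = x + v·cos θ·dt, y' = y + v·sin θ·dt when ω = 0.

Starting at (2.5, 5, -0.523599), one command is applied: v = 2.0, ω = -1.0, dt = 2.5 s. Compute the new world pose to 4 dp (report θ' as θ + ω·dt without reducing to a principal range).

θ' = -0.5236 + -1.0·2.5 = -3.0236
R = v/ω = 2.0/-1.0 = -2.0000
x' = 2.5 + -2.0000·(sin -3.0236 − sin -0.5236) = 1.7354
y' = 5 − -2.0000·(cos -3.0236 − cos -0.5236) = 1.2819

(1.7354, 1.2819, -3.0236)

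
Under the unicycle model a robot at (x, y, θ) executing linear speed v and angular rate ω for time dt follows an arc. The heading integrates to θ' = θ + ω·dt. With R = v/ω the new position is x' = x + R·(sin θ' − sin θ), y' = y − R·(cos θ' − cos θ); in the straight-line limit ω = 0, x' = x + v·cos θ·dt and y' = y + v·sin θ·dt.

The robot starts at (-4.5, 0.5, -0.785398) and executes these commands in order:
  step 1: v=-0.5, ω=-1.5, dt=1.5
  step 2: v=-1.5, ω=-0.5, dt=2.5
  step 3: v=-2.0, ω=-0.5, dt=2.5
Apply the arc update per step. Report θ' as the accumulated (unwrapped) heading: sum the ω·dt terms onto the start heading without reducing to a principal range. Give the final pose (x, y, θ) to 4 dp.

(-2.1718, -5.2629, -5.5354)

step 1: θ'=-3.0354 (R=0.3333) → pose (-4.2996, 1.0672, -3.0354)
step 2: θ'=-4.2854 (R=3.0000) → pose (-1.2510, -0.6735, -4.2854)
step 3: θ'=-5.5354 (R=4.0000) → pose (-2.1718, -5.2629, -5.5354)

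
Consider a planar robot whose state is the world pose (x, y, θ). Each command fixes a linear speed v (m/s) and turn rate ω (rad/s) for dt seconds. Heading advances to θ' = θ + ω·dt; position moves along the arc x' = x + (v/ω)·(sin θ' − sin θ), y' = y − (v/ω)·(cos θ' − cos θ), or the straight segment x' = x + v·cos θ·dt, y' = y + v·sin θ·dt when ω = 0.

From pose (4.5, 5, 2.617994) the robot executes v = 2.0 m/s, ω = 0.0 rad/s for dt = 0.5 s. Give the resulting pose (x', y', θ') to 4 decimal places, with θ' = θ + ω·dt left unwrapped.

θ' = 2.6180 + 0.0·0.5 = 2.6180
ω = 0 → straight: x' = 4.5 + 2.0·cos(2.6180)·0.5 = 3.6340
y' = 5 + 2.0·sin(2.6180)·0.5 = 5.5000

(3.6340, 5.5000, 2.6180)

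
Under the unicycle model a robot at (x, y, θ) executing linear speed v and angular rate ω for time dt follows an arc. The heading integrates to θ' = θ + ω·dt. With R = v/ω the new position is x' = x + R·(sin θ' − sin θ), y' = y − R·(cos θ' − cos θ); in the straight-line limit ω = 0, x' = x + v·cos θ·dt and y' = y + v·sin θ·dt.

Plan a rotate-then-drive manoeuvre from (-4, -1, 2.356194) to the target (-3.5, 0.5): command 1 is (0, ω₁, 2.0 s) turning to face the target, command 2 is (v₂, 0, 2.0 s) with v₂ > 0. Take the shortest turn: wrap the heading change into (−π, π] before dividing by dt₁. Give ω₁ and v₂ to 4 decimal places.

ω₁ = -0.5536, v₂ = 0.7906

heading to target = atan2(0.5−-1, -3.5−-4) = 1.2490
Δθ = wrap(1.2490 − 2.3562) = -1.1071; ω₁ = Δθ/dt₁ = -0.5536
distance = √((-3.5−-4)² + (0.5−-1)²) = 1.5811; v₂ = distance/dt₂ = 0.7906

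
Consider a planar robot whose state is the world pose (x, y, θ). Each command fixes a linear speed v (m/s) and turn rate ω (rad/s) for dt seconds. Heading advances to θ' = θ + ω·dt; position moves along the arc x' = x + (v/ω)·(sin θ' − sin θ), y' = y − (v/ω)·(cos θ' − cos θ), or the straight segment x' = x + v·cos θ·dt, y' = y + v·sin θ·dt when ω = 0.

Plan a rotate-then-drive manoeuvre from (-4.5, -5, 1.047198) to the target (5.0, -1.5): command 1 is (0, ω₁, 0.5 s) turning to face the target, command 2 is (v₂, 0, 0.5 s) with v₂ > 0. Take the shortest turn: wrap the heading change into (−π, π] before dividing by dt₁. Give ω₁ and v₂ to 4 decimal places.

heading to target = atan2(-1.5−-5, 5−-4.5) = 0.3530
Δθ = wrap(0.3530 − 1.0472) = -0.6942; ω₁ = Δθ/dt₁ = -1.3884
distance = √((5−-4.5)² + (-1.5−-5)²) = 10.1242; v₂ = distance/dt₂ = 20.2485

ω₁ = -1.3884, v₂ = 20.2485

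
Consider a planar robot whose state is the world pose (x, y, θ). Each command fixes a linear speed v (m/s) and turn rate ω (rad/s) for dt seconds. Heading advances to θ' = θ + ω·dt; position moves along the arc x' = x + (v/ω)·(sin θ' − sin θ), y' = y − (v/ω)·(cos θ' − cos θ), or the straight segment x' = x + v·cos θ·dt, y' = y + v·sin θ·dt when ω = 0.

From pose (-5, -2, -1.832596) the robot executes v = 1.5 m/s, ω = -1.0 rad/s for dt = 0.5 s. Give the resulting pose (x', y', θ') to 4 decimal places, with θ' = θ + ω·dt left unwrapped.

(-5.3635, -2.6471, -2.3326)

θ' = -1.8326 + -1.0·0.5 = -2.3326
R = v/ω = 1.5/-1.0 = -1.5000
x' = -5 + -1.5000·(sin -2.3326 − sin -1.8326) = -5.3635
y' = -2 − -1.5000·(cos -2.3326 − cos -1.8326) = -2.6471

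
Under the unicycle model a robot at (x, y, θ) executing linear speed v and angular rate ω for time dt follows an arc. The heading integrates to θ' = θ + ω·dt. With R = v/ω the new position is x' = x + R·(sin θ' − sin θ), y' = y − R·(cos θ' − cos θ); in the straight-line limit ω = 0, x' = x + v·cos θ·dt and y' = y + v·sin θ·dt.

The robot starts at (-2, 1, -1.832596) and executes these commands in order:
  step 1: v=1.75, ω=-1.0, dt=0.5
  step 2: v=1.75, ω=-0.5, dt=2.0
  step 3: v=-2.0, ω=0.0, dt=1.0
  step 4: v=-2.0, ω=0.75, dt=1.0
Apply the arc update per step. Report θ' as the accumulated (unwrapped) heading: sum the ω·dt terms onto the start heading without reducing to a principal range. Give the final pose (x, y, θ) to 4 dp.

(-1.7370, -0.7978, -2.5826)

step 1: θ'=-2.3326 (R=-1.7500) → pose (-2.4241, 0.2450, -2.3326)
step 2: θ'=-3.3326 (R=-3.5000) → pose (-5.6211, -0.7755, -3.3326)
step 3: θ'=-3.3326 (straight) → pose (-3.6575, -1.1552, -3.3326)
step 4: θ'=-2.5826 (R=-2.6667) → pose (-1.7370, -0.7978, -2.5826)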